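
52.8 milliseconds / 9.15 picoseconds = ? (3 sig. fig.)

5770000000

(52.8 × 10^-3) / (9.15 × 10^-12) = 5.77 × 10^9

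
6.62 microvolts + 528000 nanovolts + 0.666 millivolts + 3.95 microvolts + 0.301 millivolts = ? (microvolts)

In microvolts:
  6.62 microvolts → 6.62
  528000 nanovolts = 528000 × 10⁻³ microvolts = 528
  0.666 millivolts = 0.666 × 10³ microvolts = 666
  3.95 microvolts → 3.95
  0.301 millivolts = 0.301 × 10³ microvolts = 301
Sum: 6.62 + 528 + 666 + 3.95 + 301 = 1505.57

1505.57 microvolts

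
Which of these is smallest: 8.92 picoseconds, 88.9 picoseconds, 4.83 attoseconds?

8.92 picoseconds = 0.00000000000892 seconds
88.9 picoseconds = 0.0000000000889 seconds
4.83 attoseconds = 0.00000000000000000483 seconds

4.83 attoseconds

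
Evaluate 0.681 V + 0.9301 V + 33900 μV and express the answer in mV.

In mV:
  0.681 V = 0.681 × 10^3 mV = 681
  0.9301 V = 0.9301 × 10^3 mV = 930.1
  33900 μV = 33900 × 10^-3 mV = 33.9
Sum: 681 + 930.1 + 33.9 = 1645

1645 mV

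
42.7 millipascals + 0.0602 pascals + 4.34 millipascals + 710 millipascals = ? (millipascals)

In millipascals:
  42.7 millipascals → 42.7
  0.0602 pascals = 0.0602 × 10^3 millipascals = 60.2
  4.34 millipascals → 4.34
  710 millipascals → 710
Sum: 42.7 + 60.2 + 4.34 + 710 = 817.24

817.24 millipascals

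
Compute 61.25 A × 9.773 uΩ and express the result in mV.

0.59859625 mV

61.25 × 9.773 × 10^-6 = 598.59625 × 10^-6 V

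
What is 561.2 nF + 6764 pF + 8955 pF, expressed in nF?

576.919 nF

In nF:
  561.2 nF → 561.2
  6764 pF = 6764 × 10^-3 nF = 6.764
  8955 pF = 8955 × 10^-3 nF = 8.955
Sum: 561.2 + 6.764 + 8.955 = 576.919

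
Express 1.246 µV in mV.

0.001246 mV

micro = 10^-6, milli = 10^-3; factor is 10^-3.
1.246 × 10^-3 = 0.001246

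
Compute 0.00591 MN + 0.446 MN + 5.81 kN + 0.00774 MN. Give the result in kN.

In kN:
  0.00591 MN = 0.00591 × 10³ kN = 5.91
  0.446 MN = 0.446 × 10³ kN = 446
  5.81 kN → 5.81
  0.00774 MN = 0.00774 × 10³ kN = 7.74
Sum: 5.91 + 446 + 5.81 + 7.74 = 465.46

465.46 kN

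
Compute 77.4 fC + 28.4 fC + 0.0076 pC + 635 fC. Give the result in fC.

In fC:
  77.4 fC → 77.4
  28.4 fC → 28.4
  0.0076 pC = 0.0076e3 fC = 7.6
  635 fC → 635
Sum: 77.4 + 28.4 + 7.6 + 635 = 748.4

748.4 fC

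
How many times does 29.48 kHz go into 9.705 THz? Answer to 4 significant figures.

(9.705 × 10¹²) / (29.48 × 10³) = 0.32921 × 10⁹

329200000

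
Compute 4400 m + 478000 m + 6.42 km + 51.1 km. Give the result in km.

539.92 km

In km:
  4400 m = 4400e-3 km = 4.4
  478000 m = 478000e-3 km = 478
  6.42 km → 6.42
  51.1 km → 51.1
Sum: 4.4 + 478 + 6.42 + 51.1 = 539.92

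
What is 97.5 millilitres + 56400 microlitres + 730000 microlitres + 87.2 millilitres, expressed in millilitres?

971.1 millilitres

In millilitres:
  97.5 millilitres → 97.5
  56400 microlitres = 56400 × 10⁻³ millilitres = 56.4
  730000 microlitres = 730000 × 10⁻³ millilitres = 730
  87.2 millilitres → 87.2
Sum: 97.5 + 56.4 + 730 + 87.2 = 971.1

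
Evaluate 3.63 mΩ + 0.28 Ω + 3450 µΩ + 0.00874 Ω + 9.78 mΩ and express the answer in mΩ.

In mΩ:
  3.63 mΩ → 3.63
  0.28 Ω = 0.28 × 10^3 mΩ = 280
  3450 µΩ = 3450 × 10^-3 mΩ = 3.45
  0.00874 Ω = 0.00874 × 10^3 mΩ = 8.74
  9.78 mΩ → 9.78
Sum: 3.63 + 280 + 3.45 + 8.74 + 9.78 = 305.6

305.6 mΩ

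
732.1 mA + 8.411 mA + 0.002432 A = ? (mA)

742.943 mA

In mA:
  732.1 mA → 732.1
  8.411 mA → 8.411
  0.002432 A = 0.002432 × 10³ mA = 2.432
Sum: 732.1 + 8.411 + 2.432 = 742.943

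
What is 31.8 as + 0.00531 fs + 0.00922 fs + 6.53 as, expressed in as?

In as:
  31.8 as → 31.8
  0.00531 fs = 0.00531 × 10³ as = 5.31
  0.00922 fs = 0.00922 × 10³ as = 9.22
  6.53 as → 6.53
Sum: 31.8 + 5.31 + 9.22 + 6.53 = 52.86

52.86 as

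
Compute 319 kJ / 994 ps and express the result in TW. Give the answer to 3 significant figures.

(319 × 10³) / (994 × 10⁻¹²) = 0.32093 × 10¹⁵ W

321 TW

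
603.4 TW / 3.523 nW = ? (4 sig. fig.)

(603.4 × 10¹²) / (3.523 × 10⁻⁹) = 171.27 × 10²¹

171300000000000000000000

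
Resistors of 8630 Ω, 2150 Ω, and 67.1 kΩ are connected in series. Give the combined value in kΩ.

In kΩ:
  8630 Ω = 8630 × 10⁻³ kΩ = 8.63
  2150 Ω = 2150 × 10⁻³ kΩ = 2.15
  67.1 kΩ → 67.1
Sum: 8.63 + 2.15 + 67.1 = 77.88

77.88 kΩ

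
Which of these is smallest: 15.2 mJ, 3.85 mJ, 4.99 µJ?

15.2 mJ = 0.0152 J
3.85 mJ = 0.00385 J
4.99 µJ = 0.00000499 J

4.99 µJ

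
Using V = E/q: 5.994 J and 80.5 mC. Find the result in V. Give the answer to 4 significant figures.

74.46 V

(5.994) / (80.5e-3) = 0.0744596e3 V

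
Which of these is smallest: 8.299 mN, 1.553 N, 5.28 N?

8.299 mN

8.299 mN = 0.008299 N
1.553 N = 1.553 N
5.28 N = 5.28 N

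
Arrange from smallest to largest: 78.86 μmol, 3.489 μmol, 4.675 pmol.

78.86 μmol = 0.00007886 mol
3.489 μmol = 0.000003489 mol
4.675 pmol = 0.000000000004675 mol

4.675 pmol < 3.489 μmol < 78.86 μmol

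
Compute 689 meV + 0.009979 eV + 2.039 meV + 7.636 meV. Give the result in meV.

In meV:
  689 meV → 689
  0.009979 eV = 0.009979 × 10^3 meV = 9.979
  2.039 meV → 2.039
  7.636 meV → 7.636
Sum: 689 + 9.979 + 2.039 + 7.636 = 708.654

708.654 meV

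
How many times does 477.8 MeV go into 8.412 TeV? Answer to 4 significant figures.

(8.412 × 10¹²) / (477.8 × 10⁶) = 0.017606 × 10⁶

17610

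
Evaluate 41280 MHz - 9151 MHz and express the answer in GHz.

32.129 GHz

In GHz:
  41280 MHz = 41280e-3 GHz = 41.28
  9151 MHz = 9151e-3 GHz = 9.151
Difference: 41.28 - 9.151 = 32.129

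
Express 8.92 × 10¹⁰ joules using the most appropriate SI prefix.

89.2 gigajoules

= 89.2 × 10⁹ joules; 10⁹ is giga.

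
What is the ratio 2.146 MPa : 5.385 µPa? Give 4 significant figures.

(2.146e6) / (5.385e-6) = 0.39851e12

398500000000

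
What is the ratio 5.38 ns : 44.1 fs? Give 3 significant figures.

122000

(5.38 × 10^-9) / (44.1 × 10^-15) = 0.122 × 10^6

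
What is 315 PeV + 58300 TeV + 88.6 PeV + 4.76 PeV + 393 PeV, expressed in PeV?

859.66 PeV

In PeV:
  315 PeV → 315
  58300 TeV = 58300e-3 PeV = 58.3
  88.6 PeV → 88.6
  4.76 PeV → 4.76
  393 PeV → 393
Sum: 315 + 58.3 + 88.6 + 4.76 + 393 = 859.66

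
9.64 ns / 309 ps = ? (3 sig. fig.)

(9.64 × 10^-9) / (309 × 10^-12) = 0.0312 × 10^3

31.2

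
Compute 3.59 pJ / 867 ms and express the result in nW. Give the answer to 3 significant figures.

(3.59 × 10^-12) / (867 × 10^-3) = 0.0041407 × 10^-9 W

0.00414 nW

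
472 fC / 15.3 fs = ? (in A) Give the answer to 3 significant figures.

(472 × 10^-15) / (15.3 × 10^-15) = 30.85 A

30.8 A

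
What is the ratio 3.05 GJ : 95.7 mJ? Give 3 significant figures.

(3.05 × 10^9) / (95.7 × 10^-3) = 0.03187 × 10^12

31900000000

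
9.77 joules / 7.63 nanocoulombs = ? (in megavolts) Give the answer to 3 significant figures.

1280 megavolts

(9.77) / (7.63 × 10^-9) = 1.2805 × 10^9 V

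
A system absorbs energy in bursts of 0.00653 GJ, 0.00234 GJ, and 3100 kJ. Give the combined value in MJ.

11.97 MJ

In MJ:
  0.00653 GJ = 0.00653e3 MJ = 6.53
  0.00234 GJ = 0.00234e3 MJ = 2.34
  3100 kJ = 3100e-3 MJ = 3.1
Sum: 6.53 + 2.34 + 3.1 = 11.97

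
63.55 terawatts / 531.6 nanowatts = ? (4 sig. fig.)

119500000000000000000

(63.55 × 10^12) / (531.6 × 10^-9) = 0.11954 × 10^21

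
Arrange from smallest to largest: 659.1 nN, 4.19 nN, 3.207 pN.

659.1 nN = 0.0000006591 N
4.19 nN = 0.00000000419 N
3.207 pN = 0.000000000003207 N

3.207 pN < 4.19 nN < 659.1 nN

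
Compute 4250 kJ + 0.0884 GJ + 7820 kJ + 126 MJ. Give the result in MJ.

In MJ:
  4250 kJ = 4250 × 10⁻³ MJ = 4.25
  0.0884 GJ = 0.0884 × 10³ MJ = 88.4
  7820 kJ = 7820 × 10⁻³ MJ = 7.82
  126 MJ → 126
Sum: 4.25 + 88.4 + 7.82 + 126 = 226.47

226.47 MJ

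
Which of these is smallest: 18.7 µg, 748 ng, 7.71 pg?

18.7 µg = 0.0000187 g
748 ng = 0.000000748 g
7.71 pg = 0.00000000000771 g

7.71 pg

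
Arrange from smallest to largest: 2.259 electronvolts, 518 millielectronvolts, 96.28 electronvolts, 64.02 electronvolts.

2.259 electronvolts = 2.259 electronvolts
518 millielectronvolts = 0.518 electronvolts
96.28 electronvolts = 96.28 electronvolts
64.02 electronvolts = 64.02 electronvolts

518 millielectronvolts < 2.259 electronvolts < 64.02 electronvolts < 96.28 electronvolts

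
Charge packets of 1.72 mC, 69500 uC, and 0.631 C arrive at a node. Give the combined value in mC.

702.22 mC

In mC:
  1.72 mC → 1.72
  69500 uC = 69500 × 10^-3 mC = 69.5
  0.631 C = 0.631 × 10^3 mC = 631
Sum: 1.72 + 69.5 + 631 = 702.22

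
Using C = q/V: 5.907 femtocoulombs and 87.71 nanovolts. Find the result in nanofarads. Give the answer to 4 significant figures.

(5.907e-15) / (87.71e-9) = 0.0673469e-6 F

67.35 nanofarads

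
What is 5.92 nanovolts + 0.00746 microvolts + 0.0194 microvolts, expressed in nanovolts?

32.78 nanovolts

In nanovolts:
  5.92 nanovolts → 5.92
  0.00746 microvolts = 0.00746 × 10^3 nanovolts = 7.46
  0.0194 microvolts = 0.0194 × 10^3 nanovolts = 19.4
Sum: 5.92 + 7.46 + 19.4 = 32.78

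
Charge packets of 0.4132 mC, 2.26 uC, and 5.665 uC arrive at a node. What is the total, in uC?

In uC:
  0.4132 mC = 0.4132 × 10^3 uC = 413.2
  2.26 uC → 2.26
  5.665 uC → 5.665
Sum: 413.2 + 2.26 + 5.665 = 421.125

421.125 uC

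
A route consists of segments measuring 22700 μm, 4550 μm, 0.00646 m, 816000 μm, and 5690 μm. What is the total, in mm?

In mm:
  22700 μm = 22700 × 10⁻³ mm = 22.7
  4550 μm = 4550 × 10⁻³ mm = 4.55
  0.00646 m = 0.00646 × 10³ mm = 6.46
  816000 μm = 816000 × 10⁻³ mm = 816
  5690 μm = 5690 × 10⁻³ mm = 5.69
Sum: 22.7 + 4.55 + 6.46 + 816 + 5.69 = 855.4

855.4 mm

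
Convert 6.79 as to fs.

0.00679 fs

atto = 1e-18, femto = 1e-15; factor is 1e-3.
6.79 × 1e-3 = 0.00679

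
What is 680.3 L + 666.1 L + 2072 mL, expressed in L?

In L:
  680.3 L → 680.3
  666.1 L → 666.1
  2072 mL = 2072 × 10^-3 L = 2.072
Sum: 680.3 + 666.1 + 2.072 = 1348.472

1348.472 L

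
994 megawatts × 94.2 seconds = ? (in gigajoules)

994 × 10^6 × 94.2 = 93634.8 × 10^6 J

93.6348 gigajoules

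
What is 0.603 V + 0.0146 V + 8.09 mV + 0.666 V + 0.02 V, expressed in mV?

In mV:
  0.603 V = 0.603 × 10^3 mV = 603
  0.0146 V = 0.0146 × 10^3 mV = 14.6
  8.09 mV → 8.09
  0.666 V = 0.666 × 10^3 mV = 666
  0.02 V = 0.02 × 10^3 mV = 20
Sum: 603 + 14.6 + 8.09 + 666 + 20 = 1311.69

1311.69 mV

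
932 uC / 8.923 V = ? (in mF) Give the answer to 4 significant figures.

0.1044 mF

(932 × 10^-6) / (8.923) = 104.449 × 10^-6 F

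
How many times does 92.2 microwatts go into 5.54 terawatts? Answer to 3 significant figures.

(5.54 × 10¹²) / (92.2 × 10⁻⁶) = 0.06009 × 10¹⁸

60100000000000000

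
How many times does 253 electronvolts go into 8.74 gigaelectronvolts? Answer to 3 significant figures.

(8.74 × 10^9) / (253) = 0.03455 × 10^9

34500000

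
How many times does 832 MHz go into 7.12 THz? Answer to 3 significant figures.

8560

(7.12 × 10^12) / (832 × 10^6) = 0.008558 × 10^6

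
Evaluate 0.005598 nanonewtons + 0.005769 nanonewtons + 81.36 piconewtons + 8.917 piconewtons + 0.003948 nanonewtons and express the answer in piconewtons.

105.592 piconewtons

In piconewtons:
  0.005598 nanonewtons = 0.005598 × 10^3 piconewtons = 5.598
  0.005769 nanonewtons = 0.005769 × 10^3 piconewtons = 5.769
  81.36 piconewtons → 81.36
  8.917 piconewtons → 8.917
  0.003948 nanonewtons = 0.003948 × 10^3 piconewtons = 3.948
Sum: 5.598 + 5.769 + 81.36 + 8.917 + 3.948 = 105.592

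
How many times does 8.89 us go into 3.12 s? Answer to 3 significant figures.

(3.12) / (8.89 × 10⁻⁶) = 0.351 × 10⁶

351000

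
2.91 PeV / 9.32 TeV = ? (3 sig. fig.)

312

(2.91 × 10^15) / (9.32 × 10^12) = 0.3122 × 10^3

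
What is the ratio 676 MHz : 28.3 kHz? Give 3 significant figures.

(676 × 10⁶) / (28.3 × 10³) = 23.89 × 10³

23900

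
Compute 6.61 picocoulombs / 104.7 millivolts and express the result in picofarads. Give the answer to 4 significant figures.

63.13 picofarads

(6.61 × 10⁻¹²) / (104.7 × 10⁻³) = 0.0631328 × 10⁻⁹ F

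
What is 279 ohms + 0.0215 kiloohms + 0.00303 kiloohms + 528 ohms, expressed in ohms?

831.53 ohms

In ohms:
  279 ohms → 279
  0.0215 kiloohms = 0.0215 × 10³ ohms = 21.5
  0.00303 kiloohms = 0.00303 × 10³ ohms = 3.03
  528 ohms → 528
Sum: 279 + 21.5 + 3.03 + 528 = 831.53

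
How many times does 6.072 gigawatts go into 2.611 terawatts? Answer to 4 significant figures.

(2.611e12) / (6.072e9) = 0.43001e3

430.0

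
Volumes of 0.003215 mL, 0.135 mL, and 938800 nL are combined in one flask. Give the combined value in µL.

In µL:
  0.003215 mL = 0.003215 × 10^3 µL = 3.215
  0.135 mL = 0.135 × 10^3 µL = 135
  938800 nL = 938800 × 10^-3 µL = 938.8
Sum: 3.215 + 135 + 938.8 = 1077.015

1077.015 µL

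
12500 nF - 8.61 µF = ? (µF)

In µF:
  12500 nF = 12500e-3 µF = 12.5
  8.61 µF → 8.61
Difference: 12.5 - 8.61 = 3.89

3.89 µF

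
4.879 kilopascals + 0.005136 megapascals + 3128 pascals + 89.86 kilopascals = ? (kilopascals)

In kilopascals:
  4.879 kilopascals → 4.879
  0.005136 megapascals = 0.005136e3 kilopascals = 5.136
  3128 pascals = 3128e-3 kilopascals = 3.128
  89.86 kilopascals → 89.86
Sum: 4.879 + 5.136 + 3.128 + 89.86 = 103.003

103.003 kilopascals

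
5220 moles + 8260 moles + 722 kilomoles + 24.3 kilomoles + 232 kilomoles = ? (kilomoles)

991.78 kilomoles

In kilomoles:
  5220 moles = 5220 × 10^-3 kilomoles = 5.22
  8260 moles = 8260 × 10^-3 kilomoles = 8.26
  722 kilomoles → 722
  24.3 kilomoles → 24.3
  232 kilomoles → 232
Sum: 5.22 + 8.26 + 722 + 24.3 + 232 = 991.78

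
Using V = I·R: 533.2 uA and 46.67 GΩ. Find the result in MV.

533.2 × 10⁻⁶ × 46.67 × 10⁹ = 24884.444 × 10³ V

24.884444 MV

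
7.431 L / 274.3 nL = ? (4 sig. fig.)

27090000

(7.431) / (274.3 × 10⁻⁹) = 0.027091 × 10⁹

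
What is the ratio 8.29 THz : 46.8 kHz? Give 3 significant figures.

(8.29 × 10¹²) / (46.8 × 10³) = 0.1771 × 10⁹

177000000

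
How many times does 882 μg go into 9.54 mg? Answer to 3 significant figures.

(9.54 × 10^-3) / (882 × 10^-6) = 0.01082 × 10^3

10.8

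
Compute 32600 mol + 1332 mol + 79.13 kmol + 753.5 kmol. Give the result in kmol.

866.562 kmol

In kmol:
  32600 mol = 32600 × 10⁻³ kmol = 32.6
  1332 mol = 1332 × 10⁻³ kmol = 1.332
  79.13 kmol → 79.13
  753.5 kmol → 753.5
Sum: 32.6 + 1.332 + 79.13 + 753.5 = 866.562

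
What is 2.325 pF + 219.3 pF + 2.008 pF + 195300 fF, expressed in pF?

418.933 pF

In pF:
  2.325 pF → 2.325
  219.3 pF → 219.3
  2.008 pF → 2.008
  195300 fF = 195300e-3 pF = 195.3
Sum: 2.325 + 219.3 + 2.008 + 195.3 = 418.933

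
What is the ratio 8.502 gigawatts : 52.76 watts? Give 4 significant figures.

161100000

(8.502 × 10^9) / (52.76) = 0.16114 × 10^9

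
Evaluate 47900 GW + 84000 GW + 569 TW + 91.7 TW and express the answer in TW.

792.6 TW

In TW:
  47900 GW = 47900 × 10^-3 TW = 47.9
  84000 GW = 84000 × 10^-3 TW = 84
  569 TW → 569
  91.7 TW → 91.7
Sum: 47.9 + 84 + 569 + 91.7 = 792.6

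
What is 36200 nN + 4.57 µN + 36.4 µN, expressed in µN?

In µN:
  36200 nN = 36200 × 10^-3 µN = 36.2
  4.57 µN → 4.57
  36.4 µN → 36.4
Sum: 36.2 + 4.57 + 36.4 = 77.17

77.17 µN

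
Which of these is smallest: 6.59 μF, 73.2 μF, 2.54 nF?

6.59 μF = 0.00000659 F
73.2 μF = 0.0000732 F
2.54 nF = 0.00000000254 F

2.54 nF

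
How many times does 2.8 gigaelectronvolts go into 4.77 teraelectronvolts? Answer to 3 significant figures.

1700

(4.77 × 10¹²) / (2.8 × 10⁹) = 1.704 × 10³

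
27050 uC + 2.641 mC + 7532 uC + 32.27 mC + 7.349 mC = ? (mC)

In mC:
  27050 uC = 27050 × 10^-3 mC = 27.05
  2.641 mC → 2.641
  7532 uC = 7532 × 10^-3 mC = 7.532
  32.27 mC → 32.27
  7.349 mC → 7.349
Sum: 27.05 + 2.641 + 7.532 + 32.27 + 7.349 = 76.842

76.842 mC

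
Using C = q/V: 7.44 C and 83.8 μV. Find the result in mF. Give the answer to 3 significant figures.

88800000 mF

(7.44) / (83.8 × 10^-6) = 0.088783 × 10^6 F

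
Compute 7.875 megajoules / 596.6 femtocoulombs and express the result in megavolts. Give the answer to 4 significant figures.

(7.875 × 10^6) / (596.6 × 10^-15) = 0.0131998 × 10^21 V

13200000000000 megavolts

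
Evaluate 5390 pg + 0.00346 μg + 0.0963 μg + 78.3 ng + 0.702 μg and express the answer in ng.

In ng:
  5390 pg = 5390 × 10^-3 ng = 5.39
  0.00346 μg = 0.00346 × 10^3 ng = 3.46
  0.0963 μg = 0.0963 × 10^3 ng = 96.3
  78.3 ng → 78.3
  0.702 μg = 0.702 × 10^3 ng = 702
Sum: 5.39 + 3.46 + 96.3 + 78.3 + 702 = 885.45

885.45 ng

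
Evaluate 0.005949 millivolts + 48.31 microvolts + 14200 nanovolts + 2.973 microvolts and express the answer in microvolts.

71.432 microvolts

In microvolts:
  0.005949 millivolts = 0.005949 × 10^3 microvolts = 5.949
  48.31 microvolts → 48.31
  14200 nanovolts = 14200 × 10^-3 microvolts = 14.2
  2.973 microvolts → 2.973
Sum: 5.949 + 48.31 + 14.2 + 2.973 = 71.432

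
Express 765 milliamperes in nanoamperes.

milli = 10^-3, nano = 10^-9; factor is 10^6.
765 × 10^6 = 765000000

765000000 nanoamperes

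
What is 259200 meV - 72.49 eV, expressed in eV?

In eV:
  259200 meV = 259200 × 10^-3 eV = 259.2
  72.49 eV → 72.49
Difference: 259.2 - 72.49 = 186.71

186.71 eV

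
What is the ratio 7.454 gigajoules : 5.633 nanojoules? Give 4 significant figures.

(7.454 × 10⁹) / (5.633 × 10⁻⁹) = 1.3233 × 10¹⁸

1323000000000000000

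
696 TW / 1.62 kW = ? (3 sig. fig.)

430000000000

(696 × 10^12) / (1.62 × 10^3) = 429.6 × 10^9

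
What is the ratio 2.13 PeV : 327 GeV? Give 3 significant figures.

(2.13 × 10^15) / (327 × 10^9) = 0.006514 × 10^6

6510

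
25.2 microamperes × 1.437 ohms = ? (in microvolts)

36.2124 microvolts

25.2 × 10^-6 × 1.437 = 36.2124 × 10^-6 V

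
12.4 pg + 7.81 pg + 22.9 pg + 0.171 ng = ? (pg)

In pg:
  12.4 pg → 12.4
  7.81 pg → 7.81
  22.9 pg → 22.9
  0.171 ng = 0.171 × 10^3 pg = 171
Sum: 12.4 + 7.81 + 22.9 + 171 = 214.11

214.11 pg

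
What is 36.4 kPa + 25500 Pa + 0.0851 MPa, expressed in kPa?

In kPa:
  36.4 kPa → 36.4
  25500 Pa = 25500 × 10⁻³ kPa = 25.5
  0.0851 MPa = 0.0851 × 10³ kPa = 85.1
Sum: 36.4 + 25.5 + 85.1 = 147

147 kPa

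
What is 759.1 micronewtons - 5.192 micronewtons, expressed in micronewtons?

753.908 micronewtons

In micronewtons:
  759.1 micronewtons → 759.1
  5.192 micronewtons → 5.192
Difference: 759.1 - 5.192 = 753.908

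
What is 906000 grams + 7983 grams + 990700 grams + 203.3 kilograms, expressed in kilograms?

In kilograms:
  906000 grams = 906000e-3 kilograms = 906
  7983 grams = 7983e-3 kilograms = 7.983
  990700 grams = 990700e-3 kilograms = 990.7
  203.3 kilograms → 203.3
Sum: 906 + 7.983 + 990.7 + 203.3 = 2107.983

2107.983 kilograms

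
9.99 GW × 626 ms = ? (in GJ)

6.25374 GJ

9.99e9 × 626e-3 = 6253.74e6 J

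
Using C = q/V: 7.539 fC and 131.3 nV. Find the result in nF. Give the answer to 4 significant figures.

(7.539 × 10^-15) / (131.3 × 10^-9) = 0.0574181 × 10^-6 F

57.42 nF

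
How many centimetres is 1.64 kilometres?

164000 centimetres

kilo = 10^3, centi = 10^-2; factor is 10^5.
1.64 × 10^5 = 164000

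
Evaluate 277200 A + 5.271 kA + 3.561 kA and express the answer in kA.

In kA:
  277200 A = 277200 × 10^-3 kA = 277.2
  5.271 kA → 5.271
  3.561 kA → 3.561
Sum: 277.2 + 5.271 + 3.561 = 286.032

286.032 kA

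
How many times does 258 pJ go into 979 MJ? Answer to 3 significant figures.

(979 × 10⁶) / (258 × 10⁻¹²) = 3.795 × 10¹⁸

3790000000000000000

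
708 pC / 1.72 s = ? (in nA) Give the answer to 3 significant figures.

0.412 nA

(708e-12) / (1.72) = 411.63e-12 A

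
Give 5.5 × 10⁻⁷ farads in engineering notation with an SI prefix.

550 nanofarads

= 550 × 10⁻⁹ farads; 10⁻⁹ is nano.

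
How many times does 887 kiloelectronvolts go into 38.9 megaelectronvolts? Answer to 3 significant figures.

(38.9 × 10⁶) / (887 × 10³) = 0.04386 × 10³

43.9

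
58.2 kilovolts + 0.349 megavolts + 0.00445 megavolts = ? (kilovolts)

In kilovolts:
  58.2 kilovolts → 58.2
  0.349 megavolts = 0.349e3 kilovolts = 349
  0.00445 megavolts = 0.00445e3 kilovolts = 4.45
Sum: 58.2 + 349 + 4.45 = 411.65

411.65 kilovolts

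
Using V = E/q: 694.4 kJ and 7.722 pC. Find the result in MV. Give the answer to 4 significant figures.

(694.4 × 10^3) / (7.722 × 10^-12) = 89.9249 × 10^15 V

89920000000 MV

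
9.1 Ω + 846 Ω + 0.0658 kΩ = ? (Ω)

In Ω:
  9.1 Ω → 9.1
  846 Ω → 846
  0.0658 kΩ = 0.0658e3 Ω = 65.8
Sum: 9.1 + 846 + 65.8 = 920.9

920.9 Ω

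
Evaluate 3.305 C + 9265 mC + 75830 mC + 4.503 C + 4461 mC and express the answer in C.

In C:
  3.305 C → 3.305
  9265 mC = 9265e-3 C = 9.265
  75830 mC = 75830e-3 C = 75.83
  4.503 C → 4.503
  4461 mC = 4461e-3 C = 4.461
Sum: 3.305 + 9.265 + 75.83 + 4.503 + 4.461 = 97.364

97.364 C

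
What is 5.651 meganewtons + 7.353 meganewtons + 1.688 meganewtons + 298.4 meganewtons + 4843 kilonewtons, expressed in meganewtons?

317.935 meganewtons

In meganewtons:
  5.651 meganewtons → 5.651
  7.353 meganewtons → 7.353
  1.688 meganewtons → 1.688
  298.4 meganewtons → 298.4
  4843 kilonewtons = 4843 × 10^-3 meganewtons = 4.843
Sum: 5.651 + 7.353 + 1.688 + 298.4 + 4.843 = 317.935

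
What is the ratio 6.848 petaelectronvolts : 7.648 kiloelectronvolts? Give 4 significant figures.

(6.848 × 10^15) / (7.648 × 10^3) = 0.8954 × 10^12

895400000000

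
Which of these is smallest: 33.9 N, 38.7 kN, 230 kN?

33.9 N

33.9 N = 33.9 N
38.7 kN = 38700 N
230 kN = 230000 N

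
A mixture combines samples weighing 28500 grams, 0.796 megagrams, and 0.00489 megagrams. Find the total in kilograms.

In kilograms:
  28500 grams = 28500e-3 kilograms = 28.5
  0.796 megagrams = 0.796e3 kilograms = 796
  0.00489 megagrams = 0.00489e3 kilograms = 4.89
Sum: 28.5 + 796 + 4.89 = 829.39

829.39 kilograms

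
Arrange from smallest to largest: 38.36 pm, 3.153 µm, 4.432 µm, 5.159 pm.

5.159 pm < 38.36 pm < 3.153 µm < 4.432 µm

38.36 pm = 0.00000000003836 m
3.153 µm = 0.000003153 m
4.432 µm = 0.000004432 m
5.159 pm = 0.000000000005159 m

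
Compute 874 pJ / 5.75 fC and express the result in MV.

(874e-12) / (5.75e-15) = 152e3 V

0.152 MV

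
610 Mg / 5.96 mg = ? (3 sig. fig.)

102000000000

(610 × 10⁶) / (5.96 × 10⁻³) = 102.3 × 10⁹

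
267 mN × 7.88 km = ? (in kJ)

2.10396 kJ

267 × 10⁻³ × 7.88 × 10³ = 2103.96 J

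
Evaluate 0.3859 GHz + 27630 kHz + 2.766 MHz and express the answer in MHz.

In MHz:
  0.3859 GHz = 0.3859 × 10³ MHz = 385.9
  27630 kHz = 27630 × 10⁻³ MHz = 27.63
  2.766 MHz → 2.766
Sum: 385.9 + 27.63 + 2.766 = 416.296

416.296 MHz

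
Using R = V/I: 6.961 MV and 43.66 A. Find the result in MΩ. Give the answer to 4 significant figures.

0.1594 MΩ

(6.961e6) / (43.66) = 0.159437e6 Ω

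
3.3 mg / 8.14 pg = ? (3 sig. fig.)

405000000

(3.3e-3) / (8.14e-12) = 0.4054e9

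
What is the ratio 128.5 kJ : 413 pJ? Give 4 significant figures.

(128.5 × 10³) / (413 × 10⁻¹²) = 0.31114 × 10¹⁵

311100000000000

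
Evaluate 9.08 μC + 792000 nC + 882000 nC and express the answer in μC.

In μC:
  9.08 μC → 9.08
  792000 nC = 792000 × 10⁻³ μC = 792
  882000 nC = 882000 × 10⁻³ μC = 882
Sum: 9.08 + 792 + 882 = 1683.08

1683.08 μC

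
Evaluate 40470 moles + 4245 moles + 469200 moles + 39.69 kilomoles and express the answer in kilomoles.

553.605 kilomoles

In kilomoles:
  40470 moles = 40470 × 10⁻³ kilomoles = 40.47
  4245 moles = 4245 × 10⁻³ kilomoles = 4.245
  469200 moles = 469200 × 10⁻³ kilomoles = 469.2
  39.69 kilomoles → 39.69
Sum: 40.47 + 4.245 + 469.2 + 39.69 = 553.605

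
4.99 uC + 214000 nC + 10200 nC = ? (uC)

229.19 uC

In uC:
  4.99 uC → 4.99
  214000 nC = 214000 × 10⁻³ uC = 214
  10200 nC = 10200 × 10⁻³ uC = 10.2
Sum: 4.99 + 214 + 10.2 = 229.19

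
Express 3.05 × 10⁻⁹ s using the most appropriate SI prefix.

3.05 ns

= 3.05 × 10⁻⁹ s; 10⁻⁹ is nano.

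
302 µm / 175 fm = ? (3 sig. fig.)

(302 × 10^-6) / (175 × 10^-15) = 1.726 × 10^9

1730000000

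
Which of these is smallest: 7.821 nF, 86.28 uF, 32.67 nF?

7.821 nF

7.821 nF = 0.000000007821 F
86.28 uF = 0.00008628 F
32.67 nF = 0.00000003267 F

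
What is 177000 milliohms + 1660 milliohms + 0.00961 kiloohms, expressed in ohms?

In ohms:
  177000 milliohms = 177000e-3 ohms = 177
  1660 milliohms = 1660e-3 ohms = 1.66
  0.00961 kiloohms = 0.00961e3 ohms = 9.61
Sum: 177 + 1.66 + 9.61 = 188.27

188.27 ohms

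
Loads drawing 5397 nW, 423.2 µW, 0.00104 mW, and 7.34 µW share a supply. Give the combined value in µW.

436.977 µW

In µW:
  5397 nW = 5397 × 10⁻³ µW = 5.397
  423.2 µW → 423.2
  0.00104 mW = 0.00104 × 10³ µW = 1.04
  7.34 µW → 7.34
Sum: 5.397 + 423.2 + 1.04 + 7.34 = 436.977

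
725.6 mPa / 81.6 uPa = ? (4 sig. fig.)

(725.6 × 10⁻³) / (81.6 × 10⁻⁶) = 8.8922 × 10³

8892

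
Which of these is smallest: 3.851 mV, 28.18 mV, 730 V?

3.851 mV = 0.003851 V
28.18 mV = 0.02818 V
730 V = 730 V

3.851 mV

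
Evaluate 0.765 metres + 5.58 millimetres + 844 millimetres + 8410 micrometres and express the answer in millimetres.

1622.99 millimetres

In millimetres:
  0.765 metres = 0.765 × 10³ millimetres = 765
  5.58 millimetres → 5.58
  844 millimetres → 844
  8410 micrometres = 8410 × 10⁻³ millimetres = 8.41
Sum: 765 + 5.58 + 844 + 8.41 = 1622.99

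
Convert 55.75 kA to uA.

55750000000 uA

kilo = 10³, micro = 10⁻⁶; factor is 10⁹.
55.75 × 10⁹ = 55750000000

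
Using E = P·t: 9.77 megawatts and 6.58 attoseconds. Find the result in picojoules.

9.77 × 10⁶ × 6.58 × 10⁻¹⁸ = 64.2866 × 10⁻¹² J

64.2866 picojoules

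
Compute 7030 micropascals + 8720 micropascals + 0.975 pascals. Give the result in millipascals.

990.75 millipascals

In millipascals:
  7030 micropascals = 7030 × 10^-3 millipascals = 7.03
  8720 micropascals = 8720 × 10^-3 millipascals = 8.72
  0.975 pascals = 0.975 × 10^3 millipascals = 975
Sum: 7.03 + 8.72 + 975 = 990.75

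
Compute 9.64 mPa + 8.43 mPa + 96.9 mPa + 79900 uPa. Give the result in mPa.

In mPa:
  9.64 mPa → 9.64
  8.43 mPa → 8.43
  96.9 mPa → 96.9
  79900 uPa = 79900e-3 mPa = 79.9
Sum: 9.64 + 8.43 + 96.9 + 79.9 = 194.87

194.87 mPa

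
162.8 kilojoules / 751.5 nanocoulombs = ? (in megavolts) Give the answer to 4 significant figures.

(162.8 × 10^3) / (751.5 × 10^-9) = 0.216633 × 10^12 V

216600 megavolts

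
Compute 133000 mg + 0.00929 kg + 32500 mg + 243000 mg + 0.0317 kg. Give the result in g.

449.49 g

In g:
  133000 mg = 133000e-3 g = 133
  0.00929 kg = 0.00929e3 g = 9.29
  32500 mg = 32500e-3 g = 32.5
  243000 mg = 243000e-3 g = 243
  0.0317 kg = 0.0317e3 g = 31.7
Sum: 133 + 9.29 + 32.5 + 243 + 31.7 = 449.49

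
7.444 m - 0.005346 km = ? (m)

2.098 m

In m:
  7.444 m → 7.444
  0.005346 km = 0.005346e3 m = 5.346
Difference: 7.444 - 5.346 = 2.098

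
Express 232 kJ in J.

232000 J

kilo = 1e3, (no prefix) = 1e0; factor is 1e3.
232 × 1e3 = 232000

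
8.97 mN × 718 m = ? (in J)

6.44046 J

8.97 × 10^-3 × 718 = 6440.46 × 10^-3 J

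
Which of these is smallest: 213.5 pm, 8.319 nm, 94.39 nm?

213.5 pm

213.5 pm = 0.0000000002135 m
8.319 nm = 0.000000008319 m
94.39 nm = 0.00000009439 m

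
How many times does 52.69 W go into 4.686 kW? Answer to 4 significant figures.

88.94

(4.686 × 10³) / (52.69) = 0.088935 × 10³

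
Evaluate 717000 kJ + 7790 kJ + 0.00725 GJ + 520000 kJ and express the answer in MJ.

In MJ:
  717000 kJ = 717000 × 10^-3 MJ = 717
  7790 kJ = 7790 × 10^-3 MJ = 7.79
  0.00725 GJ = 0.00725 × 10^3 MJ = 7.25
  520000 kJ = 520000 × 10^-3 MJ = 520
Sum: 717 + 7.79 + 7.25 + 520 = 1252.04

1252.04 MJ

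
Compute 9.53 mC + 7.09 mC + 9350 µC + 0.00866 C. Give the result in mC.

34.63 mC

In mC:
  9.53 mC → 9.53
  7.09 mC → 7.09
  9350 µC = 9350 × 10^-3 mC = 9.35
  0.00866 C = 0.00866 × 10^3 mC = 8.66
Sum: 9.53 + 7.09 + 9.35 + 8.66 = 34.63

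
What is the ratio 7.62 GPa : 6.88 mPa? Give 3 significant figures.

(7.62 × 10^9) / (6.88 × 10^-3) = 1.108 × 10^12

1110000000000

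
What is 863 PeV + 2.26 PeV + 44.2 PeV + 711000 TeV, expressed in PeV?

1620.46 PeV

In PeV:
  863 PeV → 863
  2.26 PeV → 2.26
  44.2 PeV → 44.2
  711000 TeV = 711000 × 10⁻³ PeV = 711
Sum: 863 + 2.26 + 44.2 + 711 = 1620.46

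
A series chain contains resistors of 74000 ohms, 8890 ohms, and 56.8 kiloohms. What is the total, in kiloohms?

139.69 kiloohms

In kiloohms:
  74000 ohms = 74000 × 10^-3 kiloohms = 74
  8890 ohms = 8890 × 10^-3 kiloohms = 8.89
  56.8 kiloohms → 56.8
Sum: 74 + 8.89 + 56.8 = 139.69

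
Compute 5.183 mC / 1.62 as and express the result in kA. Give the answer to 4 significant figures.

(5.183 × 10^-3) / (1.62 × 10^-18) = 3.19938 × 10^15 A

3199000000000 kA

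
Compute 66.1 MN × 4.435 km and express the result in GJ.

293.1535 GJ

66.1 × 10^6 × 4.435 × 10^3 = 293.1535 × 10^9 J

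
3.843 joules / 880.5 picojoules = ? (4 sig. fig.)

4365000000

(3.843) / (880.5e-12) = 0.0043646e12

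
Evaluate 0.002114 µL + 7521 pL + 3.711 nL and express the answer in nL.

In nL:
  0.002114 µL = 0.002114 × 10³ nL = 2.114
  7521 pL = 7521 × 10⁻³ nL = 7.521
  3.711 nL → 3.711
Sum: 2.114 + 7.521 + 3.711 = 13.346

13.346 nL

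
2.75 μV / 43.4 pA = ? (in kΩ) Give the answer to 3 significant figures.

63.4 kΩ

(2.75 × 10⁻⁶) / (43.4 × 10⁻¹²) = 0.063364 × 10⁶ Ω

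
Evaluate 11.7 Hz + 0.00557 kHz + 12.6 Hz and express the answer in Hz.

29.87 Hz

In Hz:
  11.7 Hz → 11.7
  0.00557 kHz = 0.00557 × 10^3 Hz = 5.57
  12.6 Hz → 12.6
Sum: 11.7 + 5.57 + 12.6 = 29.87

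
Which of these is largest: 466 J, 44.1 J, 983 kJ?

466 J = 466 J
44.1 J = 44.1 J
983 kJ = 983000 J

983 kJ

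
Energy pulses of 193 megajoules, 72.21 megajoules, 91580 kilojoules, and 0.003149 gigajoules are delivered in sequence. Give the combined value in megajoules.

In megajoules:
  193 megajoules → 193
  72.21 megajoules → 72.21
  91580 kilojoules = 91580 × 10^-3 megajoules = 91.58
  0.003149 gigajoules = 0.003149 × 10^3 megajoules = 3.149
Sum: 193 + 72.21 + 91.58 + 3.149 = 359.939

359.939 megajoules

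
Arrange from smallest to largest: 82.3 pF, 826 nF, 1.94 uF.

82.3 pF = 0.0000000000823 F
826 nF = 0.000000826 F
1.94 uF = 0.00000194 F

82.3 pF < 826 nF < 1.94 uF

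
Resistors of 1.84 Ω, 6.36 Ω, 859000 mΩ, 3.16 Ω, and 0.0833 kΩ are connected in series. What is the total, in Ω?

953.66 Ω

In Ω:
  1.84 Ω → 1.84
  6.36 Ω → 6.36
  859000 mΩ = 859000 × 10⁻³ Ω = 859
  3.16 Ω → 3.16
  0.0833 kΩ = 0.0833 × 10³ Ω = 83.3
Sum: 1.84 + 6.36 + 859 + 3.16 + 83.3 = 953.66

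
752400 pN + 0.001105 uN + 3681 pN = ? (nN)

757.186 nN

In nN:
  752400 pN = 752400e-3 nN = 752.4
  0.001105 uN = 0.001105e3 nN = 1.105
  3681 pN = 3681e-3 nN = 3.681
Sum: 752.4 + 1.105 + 3.681 = 757.186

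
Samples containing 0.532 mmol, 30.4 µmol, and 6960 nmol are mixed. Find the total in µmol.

In µmol:
  0.532 mmol = 0.532 × 10³ µmol = 532
  30.4 µmol → 30.4
  6960 nmol = 6960 × 10⁻³ µmol = 6.96
Sum: 532 + 30.4 + 6.96 = 569.36

569.36 µmol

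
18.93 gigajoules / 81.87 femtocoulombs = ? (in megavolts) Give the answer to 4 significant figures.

231200000000000000 megavolts

(18.93e9) / (81.87e-15) = 0.23122e24 V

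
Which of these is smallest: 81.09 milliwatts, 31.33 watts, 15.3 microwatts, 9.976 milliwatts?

81.09 milliwatts = 0.08109 watts
31.33 watts = 31.33 watts
15.3 microwatts = 0.0000153 watts
9.976 milliwatts = 0.009976 watts

15.3 microwatts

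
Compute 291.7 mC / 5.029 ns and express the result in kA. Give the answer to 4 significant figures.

58000 kA

(291.7 × 10⁻³) / (5.029 × 10⁻⁹) = 58.0036 × 10⁶ A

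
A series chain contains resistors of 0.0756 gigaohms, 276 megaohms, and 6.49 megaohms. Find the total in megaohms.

In megaohms:
  0.0756 gigaohms = 0.0756 × 10^3 megaohms = 75.6
  276 megaohms → 276
  6.49 megaohms → 6.49
Sum: 75.6 + 276 + 6.49 = 358.09

358.09 megaohms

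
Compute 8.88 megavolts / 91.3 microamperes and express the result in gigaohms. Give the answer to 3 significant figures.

(8.88 × 10^6) / (91.3 × 10^-6) = 0.097262 × 10^12 Ω

97.3 gigaohms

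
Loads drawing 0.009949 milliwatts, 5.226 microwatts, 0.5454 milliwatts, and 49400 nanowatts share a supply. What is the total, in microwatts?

609.975 microwatts

In microwatts:
  0.009949 milliwatts = 0.009949 × 10^3 microwatts = 9.949
  5.226 microwatts → 5.226
  0.5454 milliwatts = 0.5454 × 10^3 microwatts = 545.4
  49400 nanowatts = 49400 × 10^-3 microwatts = 49.4
Sum: 9.949 + 5.226 + 545.4 + 49.4 = 609.975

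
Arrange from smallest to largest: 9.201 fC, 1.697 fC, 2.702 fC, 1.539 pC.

9.201 fC = 0.000000000000009201 C
1.697 fC = 0.000000000000001697 C
2.702 fC = 0.000000000000002702 C
1.539 pC = 0.000000000001539 C

1.697 fC < 2.702 fC < 9.201 fC < 1.539 pC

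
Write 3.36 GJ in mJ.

3360000000000 mJ

giga = 1e9, milli = 1e-3; factor is 1e12.
3.36 × 1e12 = 3360000000000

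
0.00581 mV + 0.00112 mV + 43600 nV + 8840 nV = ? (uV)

59.37 uV

In uV:
  0.00581 mV = 0.00581e3 uV = 5.81
  0.00112 mV = 0.00112e3 uV = 1.12
  43600 nV = 43600e-3 uV = 43.6
  8840 nV = 8840e-3 uV = 8.84
Sum: 5.81 + 1.12 + 43.6 + 8.84 = 59.37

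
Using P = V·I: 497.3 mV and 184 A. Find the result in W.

91.5032 W

497.3 × 10^-3 × 184 = 91503.2 × 10^-3 W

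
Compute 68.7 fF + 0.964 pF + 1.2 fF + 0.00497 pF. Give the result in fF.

1038.87 fF

In fF:
  68.7 fF → 68.7
  0.964 pF = 0.964 × 10³ fF = 964
  1.2 fF → 1.2
  0.00497 pF = 0.00497 × 10³ fF = 4.97
Sum: 68.7 + 964 + 1.2 + 4.97 = 1038.87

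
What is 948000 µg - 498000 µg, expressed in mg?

450 mg

In mg:
  948000 µg = 948000 × 10^-3 mg = 948
  498000 µg = 498000 × 10^-3 mg = 498
Difference: 948 - 498 = 450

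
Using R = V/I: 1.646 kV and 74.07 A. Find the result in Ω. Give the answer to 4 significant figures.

(1.646 × 10^3) / (74.07) = 0.0222222 × 10^3 Ω

22.22 Ω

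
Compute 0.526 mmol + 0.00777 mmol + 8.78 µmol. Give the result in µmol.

In µmol:
  0.526 mmol = 0.526 × 10^3 µmol = 526
  0.00777 mmol = 0.00777 × 10^3 µmol = 7.77
  8.78 µmol → 8.78
Sum: 526 + 7.77 + 8.78 = 542.55

542.55 µmol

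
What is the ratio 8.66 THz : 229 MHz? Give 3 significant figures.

(8.66e12) / (229e6) = 0.03782e6

37800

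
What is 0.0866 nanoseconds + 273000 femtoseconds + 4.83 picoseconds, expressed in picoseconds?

364.43 picoseconds

In picoseconds:
  0.0866 nanoseconds = 0.0866 × 10³ picoseconds = 86.6
  273000 femtoseconds = 273000 × 10⁻³ picoseconds = 273
  4.83 picoseconds → 4.83
Sum: 86.6 + 273 + 4.83 = 364.43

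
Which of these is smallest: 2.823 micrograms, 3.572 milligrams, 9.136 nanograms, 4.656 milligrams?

2.823 micrograms = 0.000002823 grams
3.572 milligrams = 0.003572 grams
9.136 nanograms = 0.000000009136 grams
4.656 milligrams = 0.004656 grams

9.136 nanograms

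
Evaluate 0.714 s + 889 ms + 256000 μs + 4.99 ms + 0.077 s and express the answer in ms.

In ms:
  0.714 s = 0.714e3 ms = 714
  889 ms → 889
  256000 μs = 256000e-3 ms = 256
  4.99 ms → 4.99
  0.077 s = 0.077e3 ms = 77
Sum: 714 + 889 + 256 + 4.99 + 77 = 1940.99

1940.99 ms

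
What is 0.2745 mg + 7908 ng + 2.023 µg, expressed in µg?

In µg:
  0.2745 mg = 0.2745e3 µg = 274.5
  7908 ng = 7908e-3 µg = 7.908
  2.023 µg → 2.023
Sum: 274.5 + 7.908 + 2.023 = 284.431

284.431 µg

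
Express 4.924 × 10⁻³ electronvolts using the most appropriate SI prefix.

4.924 millielectronvolts

= 4.924 × 10⁻³ electronvolts; 10⁻³ is milli.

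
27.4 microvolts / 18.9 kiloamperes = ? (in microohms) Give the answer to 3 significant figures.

0.00145 microohms

(27.4 × 10^-6) / (18.9 × 10^3) = 1.4497 × 10^-9 Ω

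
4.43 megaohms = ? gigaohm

0.00443 gigaohms

mega = 1e6, giga = 1e9; factor is 1e-3.
4.43 × 1e-3 = 0.00443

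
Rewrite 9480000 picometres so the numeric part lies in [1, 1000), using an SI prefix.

9.48 micrometres

= 9.48e-6 metres; 1e-6 is micro.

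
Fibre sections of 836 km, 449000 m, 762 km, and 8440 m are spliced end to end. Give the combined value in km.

In km:
  836 km → 836
  449000 m = 449000e-3 km = 449
  762 km → 762
  8440 m = 8440e-3 km = 8.44
Sum: 836 + 449 + 762 + 8.44 = 2055.44

2055.44 km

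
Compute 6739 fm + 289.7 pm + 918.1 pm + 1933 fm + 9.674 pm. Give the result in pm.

In pm:
  6739 fm = 6739 × 10^-3 pm = 6.739
  289.7 pm → 289.7
  918.1 pm → 918.1
  1933 fm = 1933 × 10^-3 pm = 1.933
  9.674 pm → 9.674
Sum: 6.739 + 289.7 + 918.1 + 1.933 + 9.674 = 1226.146

1226.146 pm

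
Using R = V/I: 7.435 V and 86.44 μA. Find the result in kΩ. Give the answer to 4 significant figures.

(7.435) / (86.44 × 10⁻⁶) = 0.0860134 × 10⁶ Ω

86.01 kΩ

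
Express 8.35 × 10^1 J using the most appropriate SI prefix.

83.5 J

= 83.5 J; mantissa already in [1, 1000).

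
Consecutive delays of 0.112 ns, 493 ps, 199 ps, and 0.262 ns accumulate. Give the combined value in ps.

In ps:
  0.112 ns = 0.112 × 10³ ps = 112
  493 ps → 493
  199 ps → 199
  0.262 ns = 0.262 × 10³ ps = 262
Sum: 112 + 493 + 199 + 262 = 1066

1066 ps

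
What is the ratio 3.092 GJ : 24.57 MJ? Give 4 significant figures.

125.8

(3.092e9) / (24.57e6) = 0.12584e3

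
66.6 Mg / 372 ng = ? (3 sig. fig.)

179000000000000

(66.6 × 10⁶) / (372 × 10⁻⁹) = 0.179 × 10¹⁵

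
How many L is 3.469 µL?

micro = 10^-6, (no prefix) = 10^0; factor is 10^-6.
3.469 × 10^-6 = 0.000003469

0.000003469 L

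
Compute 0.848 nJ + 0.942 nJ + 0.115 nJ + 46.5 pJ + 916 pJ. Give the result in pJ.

2867.5 pJ

In pJ:
  0.848 nJ = 0.848 × 10^3 pJ = 848
  0.942 nJ = 0.942 × 10^3 pJ = 942
  0.115 nJ = 0.115 × 10^3 pJ = 115
  46.5 pJ → 46.5
  916 pJ → 916
Sum: 848 + 942 + 115 + 46.5 + 916 = 2867.5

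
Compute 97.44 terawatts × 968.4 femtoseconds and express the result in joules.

97.44e12 × 968.4e-15 = 94360.896e-3 J

94.360896 joules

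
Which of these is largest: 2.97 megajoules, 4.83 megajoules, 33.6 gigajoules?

33.6 gigajoules

2.97 megajoules = 2970000 joules
4.83 megajoules = 4830000 joules
33.6 gigajoules = 33600000000 joules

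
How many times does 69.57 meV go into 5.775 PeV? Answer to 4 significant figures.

(5.775e15) / (69.57e-3) = 0.08301e18

83010000000000000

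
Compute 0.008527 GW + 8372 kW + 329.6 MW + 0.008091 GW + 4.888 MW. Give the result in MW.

In MW:
  0.008527 GW = 0.008527 × 10^3 MW = 8.527
  8372 kW = 8372 × 10^-3 MW = 8.372
  329.6 MW → 329.6
  0.008091 GW = 0.008091 × 10^3 MW = 8.091
  4.888 MW → 4.888
Sum: 8.527 + 8.372 + 329.6 + 8.091 + 4.888 = 359.478

359.478 MW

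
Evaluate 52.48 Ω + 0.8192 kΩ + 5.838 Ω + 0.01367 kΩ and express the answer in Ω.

891.188 Ω

In Ω:
  52.48 Ω → 52.48
  0.8192 kΩ = 0.8192 × 10³ Ω = 819.2
  5.838 Ω → 5.838
  0.01367 kΩ = 0.01367 × 10³ Ω = 13.67
Sum: 52.48 + 819.2 + 5.838 + 13.67 = 891.188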